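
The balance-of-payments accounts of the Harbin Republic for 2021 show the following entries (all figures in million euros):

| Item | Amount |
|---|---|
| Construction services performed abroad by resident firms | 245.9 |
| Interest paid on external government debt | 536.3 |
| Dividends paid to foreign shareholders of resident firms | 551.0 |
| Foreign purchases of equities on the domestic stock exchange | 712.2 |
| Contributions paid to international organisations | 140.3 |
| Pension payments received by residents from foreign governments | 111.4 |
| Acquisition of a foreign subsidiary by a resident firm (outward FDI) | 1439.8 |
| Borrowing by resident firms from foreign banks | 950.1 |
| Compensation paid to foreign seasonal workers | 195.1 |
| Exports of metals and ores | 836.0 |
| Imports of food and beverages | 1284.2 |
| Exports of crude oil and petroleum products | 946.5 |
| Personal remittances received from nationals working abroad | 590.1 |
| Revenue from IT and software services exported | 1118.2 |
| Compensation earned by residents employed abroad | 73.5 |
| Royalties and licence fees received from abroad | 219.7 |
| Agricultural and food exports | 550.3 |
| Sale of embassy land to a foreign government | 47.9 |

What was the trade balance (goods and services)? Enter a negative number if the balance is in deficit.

Goods: 836.0 + 550.3 + 946.5 - 1284.2 = 1048.6
Services: 245.9 + 219.7 + 1118.2 = 1583.8
Trade balance = 1048.6 + 1583.8 = 2632.4
(Excluded from the trade balance — primary income: interest paid on external government debt 536.3, dividends paid to foreign shareholders of resident firms 551.0, compensation paid to foreign seasonal workers 195.1, compensation earned by residents employed abroad 73.5; financial account: foreign purchases of equities on the domestic stock exchange 712.2, acquisition of a foreign subsidiary by a resident firm (outward FDI) 1439.8, borrowing by resident firms from foreign banks 950.1; secondary income: contributions paid to international organisations 140.3, pension payments received by residents from foreign governments 111.4, personal remittances received from nationals working abroad 590.1; capital account: sale of embassy land to a foreign government 47.9.)

2632.4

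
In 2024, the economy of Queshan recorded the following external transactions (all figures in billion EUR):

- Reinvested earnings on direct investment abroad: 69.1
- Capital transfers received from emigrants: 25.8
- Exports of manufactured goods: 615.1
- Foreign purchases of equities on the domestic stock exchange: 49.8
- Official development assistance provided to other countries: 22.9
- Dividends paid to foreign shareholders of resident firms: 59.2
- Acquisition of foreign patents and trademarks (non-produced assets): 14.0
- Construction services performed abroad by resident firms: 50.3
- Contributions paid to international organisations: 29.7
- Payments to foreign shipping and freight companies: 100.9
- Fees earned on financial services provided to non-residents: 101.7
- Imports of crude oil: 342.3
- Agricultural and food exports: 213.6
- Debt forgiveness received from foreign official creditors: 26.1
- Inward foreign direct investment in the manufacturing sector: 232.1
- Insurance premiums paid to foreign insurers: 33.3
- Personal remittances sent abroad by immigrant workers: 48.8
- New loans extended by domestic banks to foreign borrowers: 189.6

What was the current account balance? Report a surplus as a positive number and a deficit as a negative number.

412.7

Goods: 615.1 + 213.6 - 342.3 = 486.4
Services: 101.7 - 33.3 - 100.9 + 50.3 = 17.8
Primary income: -59.2 + 69.1 = 9.9
Secondary income: -29.7 - 48.8 - 22.9 = -101.4
Current account = 486.4 + 17.8 + 9.9 + (-101.4) = 412.7
(Excluded from the current account — capital account: capital transfers received from emigrants 25.8, acquisition of foreign patents and trademarks (non-produced assets) 14.0, debt forgiveness received from foreign official creditors 26.1; financial account: foreign purchases of equities on the domestic stock exchange 49.8, inward foreign direct investment in the manufacturing sector 232.1, new loans extended by domestic banks to foreign borrowers 189.6.)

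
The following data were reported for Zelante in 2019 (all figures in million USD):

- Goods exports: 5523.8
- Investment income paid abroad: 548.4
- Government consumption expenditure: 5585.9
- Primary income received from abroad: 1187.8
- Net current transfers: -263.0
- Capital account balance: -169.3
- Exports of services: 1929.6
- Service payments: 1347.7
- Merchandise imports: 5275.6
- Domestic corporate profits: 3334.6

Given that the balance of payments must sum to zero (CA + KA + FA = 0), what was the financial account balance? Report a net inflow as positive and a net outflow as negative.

-1037.2

Goods balance = 5523.8 - 5275.6 = 248.2
Services balance = 1929.6 - 1347.7 = 581.9
Trade balance (goods + services) = 248.2 + 581.9 = 830.1
Net primary income = 1187.8 - 548.4 = 639.4
Net secondary income = -263.0
Current account = 830.1 + 639.4 + (-263.0) = 1206.5
Financial account = -(1206.5 + (-169.3)) = -1037.2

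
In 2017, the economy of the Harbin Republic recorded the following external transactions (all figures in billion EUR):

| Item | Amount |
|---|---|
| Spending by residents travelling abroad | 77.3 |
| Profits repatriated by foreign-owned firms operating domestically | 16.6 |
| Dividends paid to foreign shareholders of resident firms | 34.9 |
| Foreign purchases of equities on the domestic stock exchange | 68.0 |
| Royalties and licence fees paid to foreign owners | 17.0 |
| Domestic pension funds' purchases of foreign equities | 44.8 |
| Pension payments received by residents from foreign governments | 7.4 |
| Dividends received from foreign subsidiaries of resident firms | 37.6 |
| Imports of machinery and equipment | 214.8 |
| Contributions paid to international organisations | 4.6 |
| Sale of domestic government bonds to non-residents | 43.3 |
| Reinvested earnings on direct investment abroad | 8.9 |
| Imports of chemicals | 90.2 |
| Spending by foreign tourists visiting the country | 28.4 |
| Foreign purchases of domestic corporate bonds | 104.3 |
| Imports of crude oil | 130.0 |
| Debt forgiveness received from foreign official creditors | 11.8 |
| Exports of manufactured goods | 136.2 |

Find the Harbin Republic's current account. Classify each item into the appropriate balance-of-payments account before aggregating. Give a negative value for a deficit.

-366.9

Goods: -130.0 - 214.8 - 90.2 + 136.2 = -298.8
Services: 28.4 - 77.3 - 17.0 = -65.9
Primary income: 8.9 + 37.6 - 16.6 - 34.9 = -5.0
Secondary income: 7.4 - 4.6 = 2.8
Current account = (-298.8) + (-65.9) + (-5.0) + 2.8 = -366.9
(Excluded from the current account — financial account: foreign purchases of equities on the domestic stock exchange 68.0, domestic pension funds' purchases of foreign equities 44.8, sale of domestic government bonds to non-residents 43.3, foreign purchases of domestic corporate bonds 104.3; capital account: debt forgiveness received from foreign official creditors 11.8.)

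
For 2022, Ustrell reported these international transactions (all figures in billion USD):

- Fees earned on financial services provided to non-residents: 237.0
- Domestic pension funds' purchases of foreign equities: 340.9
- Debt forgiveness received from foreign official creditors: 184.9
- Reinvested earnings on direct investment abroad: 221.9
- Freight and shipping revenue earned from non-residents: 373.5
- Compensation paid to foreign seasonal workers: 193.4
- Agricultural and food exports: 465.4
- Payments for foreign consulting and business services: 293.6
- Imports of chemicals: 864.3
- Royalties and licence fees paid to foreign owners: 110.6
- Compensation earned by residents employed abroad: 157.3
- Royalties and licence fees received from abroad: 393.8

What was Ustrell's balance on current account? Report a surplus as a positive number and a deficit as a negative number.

Goods: -864.3 + 465.4 = -398.9
Services: -110.6 + 373.5 - 293.6 + 237.0 + 393.8 = 600.1
Primary income: 157.3 - 193.4 + 221.9 = 185.8
Current account = (-398.9) + 600.1 + 185.8 = 387.0
(Excluded from the current account — financial account: domestic pension funds' purchases of foreign equities 340.9; capital account: debt forgiveness received from foreign official creditors 184.9.)

387.0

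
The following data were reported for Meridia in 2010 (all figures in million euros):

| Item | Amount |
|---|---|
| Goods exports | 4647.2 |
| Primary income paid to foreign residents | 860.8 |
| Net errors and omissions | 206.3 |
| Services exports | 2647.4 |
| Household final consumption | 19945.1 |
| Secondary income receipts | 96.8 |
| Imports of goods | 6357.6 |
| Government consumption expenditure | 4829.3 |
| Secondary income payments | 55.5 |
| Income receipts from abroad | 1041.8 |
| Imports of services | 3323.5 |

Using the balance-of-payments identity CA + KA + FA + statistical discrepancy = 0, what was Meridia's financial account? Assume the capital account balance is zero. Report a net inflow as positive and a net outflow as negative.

Goods balance = 4647.2 - 6357.6 = -1710.4
Services balance = 2647.4 - 3323.5 = -676.1
Trade balance (goods + services) = -1710.4 + (-676.1) = -2386.5
Net primary income = 1041.8 - 860.8 = 181.0
Net secondary income = 96.8 - 55.5 = 41.3
Current account = -2386.5 + 181.0 + 41.3 = -2164.2
Financial account = -(-2164.2 + 206.3) = 1957.9

1957.9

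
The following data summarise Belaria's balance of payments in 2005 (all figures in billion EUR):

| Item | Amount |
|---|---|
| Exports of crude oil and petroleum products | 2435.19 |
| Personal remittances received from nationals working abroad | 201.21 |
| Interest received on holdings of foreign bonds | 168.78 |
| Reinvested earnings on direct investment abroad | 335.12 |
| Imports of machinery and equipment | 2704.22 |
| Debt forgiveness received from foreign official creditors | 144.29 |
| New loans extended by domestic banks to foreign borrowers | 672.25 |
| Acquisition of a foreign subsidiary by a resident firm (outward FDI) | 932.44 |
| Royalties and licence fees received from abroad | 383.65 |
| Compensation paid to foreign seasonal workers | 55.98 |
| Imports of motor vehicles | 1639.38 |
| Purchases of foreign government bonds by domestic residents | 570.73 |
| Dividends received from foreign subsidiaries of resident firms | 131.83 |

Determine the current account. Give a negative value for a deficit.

-743.80

Goods: -2704.22 - 1639.38 + 2435.19 = -1908.41
Services: 383.65
Primary income: -55.98 + 335.12 + 131.83 + 168.78 = 579.75
Secondary income: 201.21
Current account = (-1908.41) + 383.65 + 579.75 + 201.21 = -743.80
(Excluded from the current account — capital account: debt forgiveness received from foreign official creditors 144.29; financial account: new loans extended by domestic banks to foreign borrowers 672.25, acquisition of a foreign subsidiary by a resident firm (outward FDI) 932.44, purchases of foreign government bonds by domestic residents 570.73.)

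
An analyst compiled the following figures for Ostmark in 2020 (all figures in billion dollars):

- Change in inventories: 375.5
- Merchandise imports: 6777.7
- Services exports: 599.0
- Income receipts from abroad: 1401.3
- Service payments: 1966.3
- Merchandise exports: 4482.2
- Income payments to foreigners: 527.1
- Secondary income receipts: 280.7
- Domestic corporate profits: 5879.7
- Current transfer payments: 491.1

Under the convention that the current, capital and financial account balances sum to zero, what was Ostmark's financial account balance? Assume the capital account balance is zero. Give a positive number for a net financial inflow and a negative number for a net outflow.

Goods balance = 4482.2 - 6777.7 = -2295.5
Services balance = 599.0 - 1966.3 = -1367.3
Trade balance (goods + services) = -2295.5 + (-1367.3) = -3662.8
Net primary income = 1401.3 - 527.1 = 874.2
Net secondary income = 280.7 - 491.1 = -210.4
Current account = -3662.8 + 874.2 + (-210.4) = -2999.0
Financial account = -(-2999.0) = 2999.0

2999.0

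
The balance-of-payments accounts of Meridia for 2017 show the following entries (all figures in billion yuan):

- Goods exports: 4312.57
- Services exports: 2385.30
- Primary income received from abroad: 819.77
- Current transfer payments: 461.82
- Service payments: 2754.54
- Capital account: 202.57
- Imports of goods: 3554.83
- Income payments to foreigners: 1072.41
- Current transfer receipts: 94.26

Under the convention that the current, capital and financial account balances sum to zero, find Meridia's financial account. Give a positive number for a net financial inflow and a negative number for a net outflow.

29.13

Goods balance = 4312.57 - 3554.83 = 757.74
Services balance = 2385.30 - 2754.54 = -369.24
Trade balance (goods + services) = 757.74 + (-369.24) = 388.50
Net primary income = 819.77 - 1072.41 = -252.64
Net secondary income = 94.26 - 461.82 = -367.56
Current account = 388.50 + (-252.64) + (-367.56) = -231.70
Financial account = -(-231.70 + 202.57) = 29.13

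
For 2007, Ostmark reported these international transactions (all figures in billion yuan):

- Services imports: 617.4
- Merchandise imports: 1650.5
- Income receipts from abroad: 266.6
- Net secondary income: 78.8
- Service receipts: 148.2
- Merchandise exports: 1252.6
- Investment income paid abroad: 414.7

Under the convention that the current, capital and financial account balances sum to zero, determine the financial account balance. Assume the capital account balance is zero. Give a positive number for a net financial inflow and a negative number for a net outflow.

Goods balance = 1252.6 - 1650.5 = -397.9
Services balance = 148.2 - 617.4 = -469.2
Trade balance (goods + services) = -397.9 + (-469.2) = -867.1
Net primary income = 266.6 - 414.7 = -148.1
Net secondary income = 78.8
Current account = -867.1 + (-148.1) + 78.8 = -936.4
Financial account = -(-936.4) = 936.4

936.4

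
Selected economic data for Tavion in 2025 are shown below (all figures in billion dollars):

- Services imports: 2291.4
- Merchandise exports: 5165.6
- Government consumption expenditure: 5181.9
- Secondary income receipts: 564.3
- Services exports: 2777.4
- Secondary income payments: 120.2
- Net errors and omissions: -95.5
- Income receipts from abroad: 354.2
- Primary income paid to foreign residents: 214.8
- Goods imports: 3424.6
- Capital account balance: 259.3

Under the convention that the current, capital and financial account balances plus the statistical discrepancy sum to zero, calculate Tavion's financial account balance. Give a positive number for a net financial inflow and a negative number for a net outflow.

-2974.3

Goods balance = 5165.6 - 3424.6 = 1741.0
Services balance = 2777.4 - 2291.4 = 486.0
Trade balance (goods + services) = 1741.0 + 486.0 = 2227.0
Net primary income = 354.2 - 214.8 = 139.4
Net secondary income = 564.3 - 120.2 = 444.1
Current account = 2227.0 + 139.4 + 444.1 = 2810.5
Financial account = -(2810.5 + 259.3 + (-95.5)) = -2974.3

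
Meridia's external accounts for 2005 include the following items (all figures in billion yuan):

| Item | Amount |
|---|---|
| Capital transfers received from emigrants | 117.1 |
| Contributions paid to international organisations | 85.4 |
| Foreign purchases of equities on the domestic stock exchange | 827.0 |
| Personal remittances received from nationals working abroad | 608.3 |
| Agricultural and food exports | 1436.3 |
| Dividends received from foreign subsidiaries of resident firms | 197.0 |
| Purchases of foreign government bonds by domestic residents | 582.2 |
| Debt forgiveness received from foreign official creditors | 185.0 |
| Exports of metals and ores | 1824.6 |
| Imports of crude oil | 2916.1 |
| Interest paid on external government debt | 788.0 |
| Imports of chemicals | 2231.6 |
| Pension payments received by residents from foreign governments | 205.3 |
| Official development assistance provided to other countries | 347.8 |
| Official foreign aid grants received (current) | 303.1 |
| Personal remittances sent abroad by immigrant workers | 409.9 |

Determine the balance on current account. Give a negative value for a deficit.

Goods: -2231.6 + 1436.3 + 1824.6 - 2916.1 = -1886.8
Primary income: 197.0 - 788.0 = -591.0
Secondary income: -85.4 + 303.1 + 608.3 + 205.3 - 409.9 - 347.8 = 273.6
Current account = (-1886.8) + (-591.0) + 273.6 = -2204.2
(Excluded from the current account — capital account: capital transfers received from emigrants 117.1, debt forgiveness received from foreign official creditors 185.0; financial account: foreign purchases of equities on the domestic stock exchange 827.0, purchases of foreign government bonds by domestic residents 582.2.)

-2204.2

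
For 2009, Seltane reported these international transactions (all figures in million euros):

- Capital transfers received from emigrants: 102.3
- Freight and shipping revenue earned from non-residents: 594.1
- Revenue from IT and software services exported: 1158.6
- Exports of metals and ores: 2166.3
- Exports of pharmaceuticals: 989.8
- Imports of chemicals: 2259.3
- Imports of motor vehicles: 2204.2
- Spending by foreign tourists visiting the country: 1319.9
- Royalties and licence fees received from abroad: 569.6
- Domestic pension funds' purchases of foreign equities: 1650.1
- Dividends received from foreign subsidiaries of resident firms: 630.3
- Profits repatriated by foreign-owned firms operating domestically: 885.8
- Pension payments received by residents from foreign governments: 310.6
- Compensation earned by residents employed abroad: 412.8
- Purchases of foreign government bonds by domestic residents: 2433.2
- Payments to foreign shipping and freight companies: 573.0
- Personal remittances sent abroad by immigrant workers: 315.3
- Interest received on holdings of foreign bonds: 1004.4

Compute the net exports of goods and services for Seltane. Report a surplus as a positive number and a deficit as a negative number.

1761.8

Goods: 2166.3 + 989.8 - 2204.2 - 2259.3 = -1307.4
Services: 1158.6 - 573.0 + 569.6 + 1319.9 + 594.1 = 3069.2
Trade balance = -1307.4 + 3069.2 = 1761.8
(Excluded from the trade balance — capital account: capital transfers received from emigrants 102.3; financial account: domestic pension funds' purchases of foreign equities 1650.1, purchases of foreign government bonds by domestic residents 2433.2; primary income: dividends received from foreign subsidiaries of resident firms 630.3, profits repatriated by foreign-owned firms operating domestically 885.8, compensation earned by residents employed abroad 412.8, interest received on holdings of foreign bonds 1004.4; secondary income: pension payments received by residents from foreign governments 310.6, personal remittances sent abroad by immigrant workers 315.3.)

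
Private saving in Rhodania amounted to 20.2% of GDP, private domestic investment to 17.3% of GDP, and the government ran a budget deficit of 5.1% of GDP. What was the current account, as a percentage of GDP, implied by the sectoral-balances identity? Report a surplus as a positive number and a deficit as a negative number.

By the sectoral-balances identity, CA = (S_private - I) + (T - G).
Private balance = 20.2 - 17.3 = 2.9
Government balance (T - G) = -5.1
CA = 2.9 + (-5.1) = -2.2

-2.2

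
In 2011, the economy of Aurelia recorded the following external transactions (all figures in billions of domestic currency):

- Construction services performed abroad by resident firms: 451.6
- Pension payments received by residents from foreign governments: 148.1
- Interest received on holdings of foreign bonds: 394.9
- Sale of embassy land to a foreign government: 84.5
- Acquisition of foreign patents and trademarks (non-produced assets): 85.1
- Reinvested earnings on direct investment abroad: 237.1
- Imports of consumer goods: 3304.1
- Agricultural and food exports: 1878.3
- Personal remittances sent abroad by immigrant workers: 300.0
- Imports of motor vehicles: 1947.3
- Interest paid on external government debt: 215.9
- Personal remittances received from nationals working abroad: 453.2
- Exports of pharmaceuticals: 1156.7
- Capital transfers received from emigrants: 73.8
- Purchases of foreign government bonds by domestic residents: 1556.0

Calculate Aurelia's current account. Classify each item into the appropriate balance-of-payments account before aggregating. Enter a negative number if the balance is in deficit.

Goods: 1878.3 - 3304.1 + 1156.7 - 1947.3 = -2216.4
Services: 451.6
Primary income: 237.1 - 215.9 + 394.9 = 416.1
Secondary income: -300.0 + 453.2 + 148.1 = 301.3
Current account = (-2216.4) + 451.6 + 416.1 + 301.3 = -1047.4
(Excluded from the current account — capital account: sale of embassy land to a foreign government 84.5, acquisition of foreign patents and trademarks (non-produced assets) 85.1, capital transfers received from emigrants 73.8; financial account: purchases of foreign government bonds by domestic residents 1556.0.)

-1047.4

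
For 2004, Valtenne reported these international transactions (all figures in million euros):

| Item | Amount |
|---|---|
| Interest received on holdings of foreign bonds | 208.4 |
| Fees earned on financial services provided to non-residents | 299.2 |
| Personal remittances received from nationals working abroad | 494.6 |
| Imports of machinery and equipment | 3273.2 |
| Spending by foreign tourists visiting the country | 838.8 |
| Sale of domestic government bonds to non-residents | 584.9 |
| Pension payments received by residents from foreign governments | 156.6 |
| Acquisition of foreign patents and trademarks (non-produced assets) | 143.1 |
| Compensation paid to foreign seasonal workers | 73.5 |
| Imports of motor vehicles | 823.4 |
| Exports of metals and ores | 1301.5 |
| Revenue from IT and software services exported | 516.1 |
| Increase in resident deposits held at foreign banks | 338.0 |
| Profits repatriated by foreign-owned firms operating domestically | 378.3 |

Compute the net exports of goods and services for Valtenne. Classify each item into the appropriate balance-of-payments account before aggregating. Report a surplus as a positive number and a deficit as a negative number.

-1141.0

Goods: -3273.2 + 1301.5 - 823.4 = -2795.1
Services: 838.8 + 299.2 + 516.1 = 1654.1
Trade balance = -2795.1 + 1654.1 = -1141.0
(Excluded from the trade balance — primary income: interest received on holdings of foreign bonds 208.4, compensation paid to foreign seasonal workers 73.5, profits repatriated by foreign-owned firms operating domestically 378.3; secondary income: personal remittances received from nationals working abroad 494.6, pension payments received by residents from foreign governments 156.6; financial account: sale of domestic government bonds to non-residents 584.9, increase in resident deposits held at foreign banks 338.0; capital account: acquisition of foreign patents and trademarks (non-produced assets) 143.1.)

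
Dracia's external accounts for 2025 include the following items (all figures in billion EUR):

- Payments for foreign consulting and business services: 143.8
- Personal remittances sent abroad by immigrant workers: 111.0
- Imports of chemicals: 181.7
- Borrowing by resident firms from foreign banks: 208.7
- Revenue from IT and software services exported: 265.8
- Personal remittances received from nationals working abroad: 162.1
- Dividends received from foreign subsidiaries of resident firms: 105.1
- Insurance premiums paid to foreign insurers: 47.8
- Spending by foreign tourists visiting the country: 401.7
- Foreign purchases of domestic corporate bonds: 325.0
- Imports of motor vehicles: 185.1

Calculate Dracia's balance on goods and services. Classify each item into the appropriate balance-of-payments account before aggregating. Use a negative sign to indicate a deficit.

109.1

Goods: -181.7 - 185.1 = -366.8
Services: 265.8 - 143.8 + 401.7 - 47.8 = 475.9
Trade balance = -366.8 + 475.9 = 109.1
(Excluded from the trade balance — secondary income: personal remittances sent abroad by immigrant workers 111.0, personal remittances received from nationals working abroad 162.1; financial account: borrowing by resident firms from foreign banks 208.7, foreign purchases of domestic corporate bonds 325.0; primary income: dividends received from foreign subsidiaries of resident firms 105.1.)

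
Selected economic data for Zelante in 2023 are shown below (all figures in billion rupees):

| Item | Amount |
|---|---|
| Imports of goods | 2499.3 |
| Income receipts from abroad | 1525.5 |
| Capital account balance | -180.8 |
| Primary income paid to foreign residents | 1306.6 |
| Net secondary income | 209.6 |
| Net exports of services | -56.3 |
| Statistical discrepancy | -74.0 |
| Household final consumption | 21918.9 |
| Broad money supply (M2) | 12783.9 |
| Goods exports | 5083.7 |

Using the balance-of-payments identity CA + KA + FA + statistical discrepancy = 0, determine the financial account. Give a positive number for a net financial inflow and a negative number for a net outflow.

-2701.8

Goods balance = 5083.7 - 2499.3 = 2584.4
Services balance = -56.3
Trade balance (goods + services) = 2584.4 + (-56.3) = 2528.1
Net primary income = 1525.5 - 1306.6 = 218.9
Net secondary income = 209.6
Current account = 2528.1 + 218.9 + 209.6 = 2956.6
Financial account = -(2956.6 + (-180.8) + (-74.0)) = -2701.8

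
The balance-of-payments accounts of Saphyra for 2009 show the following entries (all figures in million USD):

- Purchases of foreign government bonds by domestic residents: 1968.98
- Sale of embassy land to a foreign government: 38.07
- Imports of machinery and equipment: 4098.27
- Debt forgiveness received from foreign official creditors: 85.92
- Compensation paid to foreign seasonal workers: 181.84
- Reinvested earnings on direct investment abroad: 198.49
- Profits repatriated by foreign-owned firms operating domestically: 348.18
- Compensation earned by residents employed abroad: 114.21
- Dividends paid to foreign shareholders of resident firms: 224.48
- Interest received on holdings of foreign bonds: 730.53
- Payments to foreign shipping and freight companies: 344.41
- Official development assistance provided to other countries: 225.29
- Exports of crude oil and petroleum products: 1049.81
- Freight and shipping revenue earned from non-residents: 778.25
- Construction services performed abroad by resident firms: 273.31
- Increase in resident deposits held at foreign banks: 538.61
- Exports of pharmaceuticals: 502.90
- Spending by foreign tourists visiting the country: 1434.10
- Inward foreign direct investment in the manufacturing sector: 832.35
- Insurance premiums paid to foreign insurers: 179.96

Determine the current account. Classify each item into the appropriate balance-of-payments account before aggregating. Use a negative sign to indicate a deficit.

-520.83

Goods: -4098.27 + 1049.81 + 502.90 = -2545.56
Services: 273.31 - 344.41 - 179.96 + 778.25 + 1434.10 = 1961.29
Primary income: 114.21 - 224.48 + 730.53 - 348.18 + 198.49 - 181.84 = 288.73
Secondary income: -225.29
Current account = (-2545.56) + 1961.29 + 288.73 + (-225.29) = -520.83
(Excluded from the current account — financial account: purchases of foreign government bonds by domestic residents 1968.98, increase in resident deposits held at foreign banks 538.61, inward foreign direct investment in the manufacturing sector 832.35; capital account: sale of embassy land to a foreign government 38.07, debt forgiveness received from foreign official creditors 85.92.)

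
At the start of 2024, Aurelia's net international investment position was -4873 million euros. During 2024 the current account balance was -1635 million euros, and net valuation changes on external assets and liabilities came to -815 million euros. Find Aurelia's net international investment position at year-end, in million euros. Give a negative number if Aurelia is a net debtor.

-7323

Change in NIIP = current account + net valuation change = -1635 + (-815) = -2450
End-of-year NIIP = -4873 + (-2450) = -7323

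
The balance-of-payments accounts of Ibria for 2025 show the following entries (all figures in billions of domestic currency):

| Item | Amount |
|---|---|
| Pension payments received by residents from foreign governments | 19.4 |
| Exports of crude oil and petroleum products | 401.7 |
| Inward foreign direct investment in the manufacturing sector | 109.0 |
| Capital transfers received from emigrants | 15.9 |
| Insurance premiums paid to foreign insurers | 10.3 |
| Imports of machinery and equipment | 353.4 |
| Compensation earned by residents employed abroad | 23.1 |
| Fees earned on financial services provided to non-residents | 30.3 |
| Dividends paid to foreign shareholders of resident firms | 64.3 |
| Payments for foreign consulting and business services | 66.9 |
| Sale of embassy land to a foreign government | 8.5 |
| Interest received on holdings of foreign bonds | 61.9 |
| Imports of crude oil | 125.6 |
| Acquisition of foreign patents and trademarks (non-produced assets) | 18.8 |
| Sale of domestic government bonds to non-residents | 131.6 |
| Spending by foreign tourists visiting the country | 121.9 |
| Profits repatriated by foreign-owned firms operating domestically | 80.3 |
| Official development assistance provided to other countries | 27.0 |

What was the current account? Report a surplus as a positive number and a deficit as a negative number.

-69.5

Goods: -353.4 + 401.7 - 125.6 = -77.3
Services: -66.9 - 10.3 + 30.3 + 121.9 = 75.0
Primary income: 23.1 + 61.9 - 64.3 - 80.3 = -59.6
Secondary income: 19.4 - 27.0 = -7.6
Current account = (-77.3) + 75.0 + (-59.6) + (-7.6) = -69.5
(Excluded from the current account — financial account: inward foreign direct investment in the manufacturing sector 109.0, sale of domestic government bonds to non-residents 131.6; capital account: capital transfers received from emigrants 15.9, sale of embassy land to a foreign government 8.5, acquisition of foreign patents and trademarks (non-produced assets) 18.8.)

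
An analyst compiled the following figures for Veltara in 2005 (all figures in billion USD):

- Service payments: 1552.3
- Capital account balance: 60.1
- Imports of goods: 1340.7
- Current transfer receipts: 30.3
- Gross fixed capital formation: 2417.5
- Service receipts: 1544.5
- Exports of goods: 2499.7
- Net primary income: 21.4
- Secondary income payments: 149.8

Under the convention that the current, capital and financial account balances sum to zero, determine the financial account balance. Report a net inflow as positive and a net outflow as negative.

-1113.2

Goods balance = 2499.7 - 1340.7 = 1159.0
Services balance = 1544.5 - 1552.3 = -7.8
Trade balance (goods + services) = 1159.0 + (-7.8) = 1151.2
Net primary income = 21.4
Net secondary income = 30.3 - 149.8 = -119.5
Current account = 1151.2 + 21.4 + (-119.5) = 1053.1
Financial account = -(1053.1 + 60.1) = -1113.2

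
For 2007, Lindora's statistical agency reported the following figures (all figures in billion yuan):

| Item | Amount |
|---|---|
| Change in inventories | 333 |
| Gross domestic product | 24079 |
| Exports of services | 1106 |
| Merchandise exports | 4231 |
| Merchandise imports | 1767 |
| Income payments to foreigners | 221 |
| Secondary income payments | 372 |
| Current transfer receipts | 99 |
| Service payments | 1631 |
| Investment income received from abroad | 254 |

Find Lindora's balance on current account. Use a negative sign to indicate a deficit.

Goods balance = 4231 - 1767 = 2464
Services balance = 1106 - 1631 = -525
Trade balance (goods + services) = 2464 + (-525) = 1939
Net primary income = 254 - 221 = 33
Net secondary income = 99 - 372 = -273
Current account = 1939 + 33 + (-273) = 1699

1699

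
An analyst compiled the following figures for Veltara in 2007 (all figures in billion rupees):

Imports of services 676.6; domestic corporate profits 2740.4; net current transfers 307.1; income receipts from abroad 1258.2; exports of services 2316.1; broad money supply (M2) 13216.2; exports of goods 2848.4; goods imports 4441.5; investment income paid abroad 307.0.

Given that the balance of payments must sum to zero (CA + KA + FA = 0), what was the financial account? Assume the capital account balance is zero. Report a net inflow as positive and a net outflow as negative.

-1304.7

Goods balance = 2848.4 - 4441.5 = -1593.1
Services balance = 2316.1 - 676.6 = 1639.5
Trade balance (goods + services) = -1593.1 + 1639.5 = 46.4
Net primary income = 1258.2 - 307.0 = 951.2
Net secondary income = 307.1
Current account = 46.4 + 951.2 + 307.1 = 1304.7
Financial account = -(1304.7) = -1304.7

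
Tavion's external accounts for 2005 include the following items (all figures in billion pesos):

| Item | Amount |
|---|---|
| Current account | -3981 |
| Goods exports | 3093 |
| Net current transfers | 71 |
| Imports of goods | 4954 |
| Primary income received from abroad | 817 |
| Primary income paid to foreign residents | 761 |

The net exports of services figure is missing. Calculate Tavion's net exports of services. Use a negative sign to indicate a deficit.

-2247

Current account = goods balance + services balance + net primary income + net secondary income
Sum of the known components = -1734
Net exports of services = CA - (known components) = -3981 - (-1734) = -2247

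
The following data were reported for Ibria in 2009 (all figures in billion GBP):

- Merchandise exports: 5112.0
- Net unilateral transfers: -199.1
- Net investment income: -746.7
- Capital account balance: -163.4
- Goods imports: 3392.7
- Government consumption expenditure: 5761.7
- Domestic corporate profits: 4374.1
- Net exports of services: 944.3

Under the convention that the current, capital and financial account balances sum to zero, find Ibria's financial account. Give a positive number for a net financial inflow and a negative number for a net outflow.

-1554.4

Goods balance = 5112.0 - 3392.7 = 1719.3
Services balance = 944.3
Trade balance (goods + services) = 1719.3 + 944.3 = 2663.6
Net primary income = -746.7
Net secondary income = -199.1
Current account = 2663.6 + (-746.7) + (-199.1) = 1717.8
Financial account = -(1717.8 + (-163.4)) = -1554.4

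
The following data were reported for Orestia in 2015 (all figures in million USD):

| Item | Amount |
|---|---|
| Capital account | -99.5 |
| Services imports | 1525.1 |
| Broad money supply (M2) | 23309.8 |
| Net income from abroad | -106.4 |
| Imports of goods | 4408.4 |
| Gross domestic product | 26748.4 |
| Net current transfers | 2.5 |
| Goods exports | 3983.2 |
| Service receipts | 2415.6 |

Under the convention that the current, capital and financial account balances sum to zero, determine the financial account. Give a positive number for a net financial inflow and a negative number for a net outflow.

-261.9

Goods balance = 3983.2 - 4408.4 = -425.2
Services balance = 2415.6 - 1525.1 = 890.5
Trade balance (goods + services) = -425.2 + 890.5 = 465.3
Net primary income = -106.4
Net secondary income = 2.5
Current account = 465.3 + (-106.4) + 2.5 = 361.4
Financial account = -(361.4 + (-99.5)) = -261.9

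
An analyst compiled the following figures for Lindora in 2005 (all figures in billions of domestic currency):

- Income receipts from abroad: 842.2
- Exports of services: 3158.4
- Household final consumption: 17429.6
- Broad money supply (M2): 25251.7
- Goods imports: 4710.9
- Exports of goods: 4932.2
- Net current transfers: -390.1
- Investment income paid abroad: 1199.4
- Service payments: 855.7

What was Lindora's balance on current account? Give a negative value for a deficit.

1776.7

Goods balance = 4932.2 - 4710.9 = 221.3
Services balance = 3158.4 - 855.7 = 2302.7
Trade balance (goods + services) = 221.3 + 2302.7 = 2524.0
Net primary income = 842.2 - 1199.4 = -357.2
Net secondary income = -390.1
Current account = 2524.0 + (-357.2) + (-390.1) = 1776.7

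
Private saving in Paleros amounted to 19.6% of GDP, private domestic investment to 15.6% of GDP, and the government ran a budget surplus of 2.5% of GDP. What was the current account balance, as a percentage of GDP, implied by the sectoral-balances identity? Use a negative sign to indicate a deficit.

6.5

By the sectoral-balances identity, CA = (S_private - I) + (T - G).
Private balance = 19.6 - 15.6 = 4.0
Government balance (T - G) = 2.5
CA = 4.0 + 2.5 = 6.5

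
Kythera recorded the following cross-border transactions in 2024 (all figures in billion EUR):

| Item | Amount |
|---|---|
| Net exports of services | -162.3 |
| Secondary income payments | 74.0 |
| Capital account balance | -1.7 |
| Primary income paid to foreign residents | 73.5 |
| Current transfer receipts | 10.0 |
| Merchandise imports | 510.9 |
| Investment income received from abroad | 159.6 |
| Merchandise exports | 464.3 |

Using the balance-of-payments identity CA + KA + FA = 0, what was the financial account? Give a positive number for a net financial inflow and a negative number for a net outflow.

Goods balance = 464.3 - 510.9 = -46.6
Services balance = -162.3
Trade balance (goods + services) = -46.6 + (-162.3) = -208.9
Net primary income = 159.6 - 73.5 = 86.1
Net secondary income = 10.0 - 74.0 = -64.0
Current account = -208.9 + 86.1 + (-64.0) = -186.8
Financial account = -(-186.8 + (-1.7)) = 188.5

188.5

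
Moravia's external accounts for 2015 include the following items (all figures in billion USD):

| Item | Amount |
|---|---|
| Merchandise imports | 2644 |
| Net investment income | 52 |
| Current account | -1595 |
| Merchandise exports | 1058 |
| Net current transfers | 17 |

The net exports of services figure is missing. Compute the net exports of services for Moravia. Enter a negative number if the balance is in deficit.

-78

Current account = goods balance + services balance + net primary income + net secondary income
Sum of the known components = -1517
Net exports of services = CA - (known components) = -1595 - (-1517) = -78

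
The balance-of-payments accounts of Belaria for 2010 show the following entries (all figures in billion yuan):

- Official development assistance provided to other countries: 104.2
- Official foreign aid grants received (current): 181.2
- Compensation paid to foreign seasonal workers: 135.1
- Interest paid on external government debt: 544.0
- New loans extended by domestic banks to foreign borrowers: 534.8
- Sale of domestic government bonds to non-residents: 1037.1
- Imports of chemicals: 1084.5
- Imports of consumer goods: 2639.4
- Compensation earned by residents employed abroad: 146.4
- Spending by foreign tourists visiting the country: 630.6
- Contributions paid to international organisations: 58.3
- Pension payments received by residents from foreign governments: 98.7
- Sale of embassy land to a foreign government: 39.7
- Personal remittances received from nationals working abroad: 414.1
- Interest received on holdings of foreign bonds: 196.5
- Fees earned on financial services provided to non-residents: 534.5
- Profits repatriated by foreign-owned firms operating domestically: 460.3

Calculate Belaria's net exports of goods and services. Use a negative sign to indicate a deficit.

Goods: -2639.4 - 1084.5 = -3723.9
Services: 630.6 + 534.5 = 1165.1
Trade balance = -3723.9 + 1165.1 = -2558.8
(Excluded from the trade balance — secondary income: official development assistance provided to other countries 104.2, official foreign aid grants received (current) 181.2, contributions paid to international organisations 58.3, pension payments received by residents from foreign governments 98.7, personal remittances received from nationals working abroad 414.1; primary income: compensation paid to foreign seasonal workers 135.1, interest paid on external government debt 544.0, compensation earned by residents employed abroad 146.4, interest received on holdings of foreign bonds 196.5, profits repatriated by foreign-owned firms operating domestically 460.3; financial account: new loans extended by domestic banks to foreign borrowers 534.8, sale of domestic government bonds to non-residents 1037.1; capital account: sale of embassy land to a foreign government 39.7.)

-2558.8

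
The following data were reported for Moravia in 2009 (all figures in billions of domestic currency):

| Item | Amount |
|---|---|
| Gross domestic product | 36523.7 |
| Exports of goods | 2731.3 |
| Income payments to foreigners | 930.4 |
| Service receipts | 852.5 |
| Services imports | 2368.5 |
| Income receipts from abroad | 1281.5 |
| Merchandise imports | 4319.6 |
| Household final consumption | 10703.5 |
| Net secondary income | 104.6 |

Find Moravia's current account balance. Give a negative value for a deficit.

Goods balance = 2731.3 - 4319.6 = -1588.3
Services balance = 852.5 - 2368.5 = -1516.0
Trade balance (goods + services) = -1588.3 + (-1516.0) = -3104.3
Net primary income = 1281.5 - 930.4 = 351.1
Net secondary income = 104.6
Current account = -3104.3 + 351.1 + 104.6 = -2648.6

-2648.6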